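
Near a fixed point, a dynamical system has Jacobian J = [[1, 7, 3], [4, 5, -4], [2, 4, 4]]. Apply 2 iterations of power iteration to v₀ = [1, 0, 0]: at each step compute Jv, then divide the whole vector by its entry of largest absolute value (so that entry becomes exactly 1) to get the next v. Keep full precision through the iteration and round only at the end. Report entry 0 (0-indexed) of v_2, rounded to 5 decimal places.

Jv0 = (1.000000, 4.000000, 2.000000); divide by 4.000000 → v1 = (0.250000, 1.000000, 0.500000)
Jv1 = (8.750000, 4.000000, 6.500000); divide by 8.750000 → v2 = (1.000000, 0.457143, 0.742857)
Requested entry of v2: 35/35 = 1.00000

1.00000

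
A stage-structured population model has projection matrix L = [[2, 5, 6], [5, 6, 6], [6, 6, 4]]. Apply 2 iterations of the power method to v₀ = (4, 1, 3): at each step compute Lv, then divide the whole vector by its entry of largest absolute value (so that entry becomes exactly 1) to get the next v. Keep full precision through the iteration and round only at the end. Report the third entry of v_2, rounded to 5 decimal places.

Lv0 = (31.000000, 44.000000, 42.000000); divide by 44.000000 → v1 = (0.704545, 1.000000, 0.954545)
Lv1 = (12.136364, 15.250000, 14.045455); divide by 15.250000 → v2 = (0.795827, 1.000000, 0.921013)
Requested entry of v2: 618/671 = 0.92101

0.92101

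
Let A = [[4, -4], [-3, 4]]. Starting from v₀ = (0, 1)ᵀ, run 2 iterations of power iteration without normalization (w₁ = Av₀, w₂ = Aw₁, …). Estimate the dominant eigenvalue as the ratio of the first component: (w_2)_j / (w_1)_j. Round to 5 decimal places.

8.00000

w1 = Av₀ = (4·0 + (-4)·1; (-3)·0 + 4·1) = (-4, 4)
w2 = Aw1 = (4·(-4) + (-4)·4; (-3)·(-4) + 4·4) = (-32, 28)
Ratio at component: -32 / -4 = 8.00000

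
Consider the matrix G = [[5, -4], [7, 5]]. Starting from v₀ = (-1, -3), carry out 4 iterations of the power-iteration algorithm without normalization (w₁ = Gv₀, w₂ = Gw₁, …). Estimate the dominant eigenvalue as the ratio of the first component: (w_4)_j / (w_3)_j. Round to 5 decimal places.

w1 = Gv₀ = (5·(-1) + (-4)·(-3); 7·(-1) + 5·(-3)) = (7, -22)
w2 = Gw1 = (5·7 + (-4)·(-22); 7·7 + 5·(-22)) = (123, -61)
w3 = Gw2 = (859, 556)
w4 = Gw3 = (2071, 8793)
Ratio at component: 2071 / 859 = 2.41094

2.41094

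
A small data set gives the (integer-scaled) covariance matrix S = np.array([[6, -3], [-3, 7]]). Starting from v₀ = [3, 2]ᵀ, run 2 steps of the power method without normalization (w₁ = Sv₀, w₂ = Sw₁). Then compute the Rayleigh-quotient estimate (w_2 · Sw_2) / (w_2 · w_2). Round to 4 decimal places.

w1 = Sv₀ = (6·3 + (-3)·2; (-3)·3 + 7·2) = (12, 5)
w2 = Sw1 = (6·12 + (-3)·5; (-3)·12 + 7·5) = (57, -1)
Sw2 = (345, -178)
w2·Sw2 = 57·345 + (-1)·(-178) = 19843; w2·w2 = 57·57 + (-1)·(-1) = 3250
λ ≈ 19843/3250 = 6.1055

6.1055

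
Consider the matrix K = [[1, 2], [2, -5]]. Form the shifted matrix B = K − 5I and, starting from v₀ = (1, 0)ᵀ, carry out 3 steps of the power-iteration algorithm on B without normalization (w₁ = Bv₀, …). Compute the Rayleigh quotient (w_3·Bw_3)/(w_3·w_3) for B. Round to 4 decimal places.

μ ≈ -10.5220

B = K − 5I has rows (-4, 2); (2, -10)
w1 = Bv₀ = (-4, 2)
w2 = Bw1 = (20, -28)
w3 = Bw2 = (-136, 320)
Bw3 = (1184, -3472)
w3·Bw3 = -1272064; w3·w3 = 120896; μ ≈ -1272064/120896 = -10.5220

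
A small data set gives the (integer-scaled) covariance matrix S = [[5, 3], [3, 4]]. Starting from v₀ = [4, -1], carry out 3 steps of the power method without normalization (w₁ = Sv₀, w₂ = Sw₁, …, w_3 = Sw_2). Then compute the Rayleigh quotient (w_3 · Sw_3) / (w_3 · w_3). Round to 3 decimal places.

w1 = Sv₀ = (5·4 + 3·(-1); 3·4 + 4·(-1)) = (17, 8)
w2 = Sw1 = (5·17 + 3·8; 3·17 + 4·8) = (109, 83)
w3 = Sw2 = (794, 659)
Sw3 = (5947, 5018)
w3·Sw3 = 794·5947 + 659·5018 = 8028780; w3·w3 = 794·794 + 659·659 = 1064717
λ ≈ 8028780/1064717 = 7.541

λ ≈ 7.541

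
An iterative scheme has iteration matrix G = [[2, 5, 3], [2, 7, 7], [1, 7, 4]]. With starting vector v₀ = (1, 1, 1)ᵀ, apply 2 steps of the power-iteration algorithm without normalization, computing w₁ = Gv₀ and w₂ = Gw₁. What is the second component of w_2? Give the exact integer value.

216

w1 = Gv₀ = (2·1 + 5·1 + 3·1; 2·1 + 7·1 + 7·1; 1·1 + 7·1 + 4·1) = (10, 16, 12)
w2 = Gw1 = (2·10 + 5·16 + 3·12; 2·10 + 7·16 + 7·12; 1·10 + 7·16 + 4·12) = (136, 216, 170)
The requested component of w2 is 216.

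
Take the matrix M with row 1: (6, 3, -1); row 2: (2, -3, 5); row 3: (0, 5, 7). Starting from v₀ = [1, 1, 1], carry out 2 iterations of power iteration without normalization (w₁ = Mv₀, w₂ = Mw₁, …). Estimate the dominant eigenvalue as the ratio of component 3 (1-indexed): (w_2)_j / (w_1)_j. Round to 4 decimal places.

w1 = Mv₀ = (6·1 + 3·1 + (-1)·1; 2·1 + (-3)·1 + 5·1; 0·1 + 5·1 + 7·1) = (8, 4, 12)
w2 = Mw1 = (6·8 + 3·4 + (-1)·12; 2·8 + (-3)·4 + 5·12; 0·8 + 5·4 + 7·12) = (48, 64, 104)
Ratio at component: 104 / 12 = 8.6667

λ ≈ 8.6667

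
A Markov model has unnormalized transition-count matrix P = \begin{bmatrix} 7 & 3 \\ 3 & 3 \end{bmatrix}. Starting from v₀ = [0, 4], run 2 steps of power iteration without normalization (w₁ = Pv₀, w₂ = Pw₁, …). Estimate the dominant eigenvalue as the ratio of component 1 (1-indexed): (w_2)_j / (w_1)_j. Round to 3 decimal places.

10.000

w1 = Pv₀ = (7·0 + 3·4; 3·0 + 3·4) = (12, 12)
w2 = Pw1 = (7·12 + 3·12; 3·12 + 3·12) = (120, 72)
Ratio at component: 120 / 12 = 10.000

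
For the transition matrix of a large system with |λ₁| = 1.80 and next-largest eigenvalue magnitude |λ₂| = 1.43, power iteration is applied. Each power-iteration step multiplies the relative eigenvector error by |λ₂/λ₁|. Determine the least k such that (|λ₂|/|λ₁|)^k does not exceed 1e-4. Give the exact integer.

41

|λ₂/λ₁| = 1.43/1.80 = 0.79444
Need k ≥ ln(1e-4) / ln(0.79444) = -9.2103 / -0.2301 ≈ 40.025
Smallest integer k satisfying the bound: 41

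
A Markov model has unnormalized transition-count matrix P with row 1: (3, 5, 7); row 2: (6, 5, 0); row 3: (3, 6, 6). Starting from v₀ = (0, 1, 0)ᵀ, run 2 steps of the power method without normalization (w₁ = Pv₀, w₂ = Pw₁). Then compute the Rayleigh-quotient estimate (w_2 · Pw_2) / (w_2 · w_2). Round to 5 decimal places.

λ ≈ 13.33066

w1 = Pv₀ = (3·0 + 5·1 + 7·0; 6·0 + 5·1 + 0·0; 3·0 + 6·1 + 6·0) = (5, 5, 6)
w2 = Pw1 = (3·5 + 5·5 + 7·6; 6·5 + 5·5 + 0·6; 3·5 + 6·5 + 6·6) = (82, 55, 81)
Pw2 = (1088, 767, 1062)
w2·Pw2 = 82·1088 + 55·767 + 81·1062 = 217423; w2·w2 = 82·82 + 55·55 + 81·81 = 16310
λ ≈ 217423/16310 = 13.33066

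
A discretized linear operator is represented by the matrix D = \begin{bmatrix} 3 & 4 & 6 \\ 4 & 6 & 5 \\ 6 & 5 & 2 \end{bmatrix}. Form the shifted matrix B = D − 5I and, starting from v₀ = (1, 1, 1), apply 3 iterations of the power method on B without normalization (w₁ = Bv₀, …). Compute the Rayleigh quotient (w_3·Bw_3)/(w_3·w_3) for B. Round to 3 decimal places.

8.733

B = D − 5I has rows (-2, 4, 6); (4, 1, 5); (6, 5, -3)
w1 = Bv₀ = ((-2)·1 + 4·1 + 6·1; 4·1 + 1·1 + 5·1; 6·1 + 5·1 + (-3)·1) = (8, 10, 8)
w2 = Bw1 = ((-2)·8 + 4·10 + 6·8; 4·8 + 1·10 + 5·8; 6·8 + 5·10 + (-3)·8) = (72, 82, 74)
w3 = Bw2 = (628, 740, 620)
Bw3 = (5424, 6352, 5608)
w3·Bw3 = 11583712; w3·w3 = 1326384; μ ≈ 11583712/1326384 = 8.733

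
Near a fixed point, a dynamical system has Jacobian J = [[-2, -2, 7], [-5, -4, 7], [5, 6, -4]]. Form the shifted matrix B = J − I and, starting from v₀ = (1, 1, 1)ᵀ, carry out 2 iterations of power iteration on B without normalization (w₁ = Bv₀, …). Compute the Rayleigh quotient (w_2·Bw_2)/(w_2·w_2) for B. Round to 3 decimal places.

μ ≈ -14.721

B = J − I has rows (-3, -2, 7); (-5, -5, 7); (5, 6, -5)
w1 = Bv₀ = ((-3)·1 + (-2)·1 + 7·1; (-5)·1 + (-5)·1 + 7·1; 5·1 + 6·1 + (-5)·1) = (2, -3, 6)
w2 = Bw1 = ((-3)·2 + (-2)·(-3) + 7·6; (-5)·2 + (-5)·(-3) + 7·6; 5·2 + 6·(-3) + (-5)·6) = (42, 47, -38)
Bw2 = (-486, -711, 682)
w2·Bw2 = -79745; w2·w2 = 5417; μ ≈ -79745/5417 = -14.721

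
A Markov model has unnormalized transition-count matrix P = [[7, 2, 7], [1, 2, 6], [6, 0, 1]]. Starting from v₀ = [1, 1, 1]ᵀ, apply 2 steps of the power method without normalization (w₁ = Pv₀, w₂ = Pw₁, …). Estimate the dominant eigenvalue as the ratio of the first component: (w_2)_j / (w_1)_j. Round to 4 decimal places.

w1 = Pv₀ = (7·1 + 2·1 + 7·1; 1·1 + 2·1 + 6·1; 6·1 + 0·1 + 1·1) = (16, 9, 7)
w2 = Pw1 = (7·16 + 2·9 + 7·7; 1·16 + 2·9 + 6·7; 6·16 + 0·9 + 1·7) = (179, 76, 103)
Ratio at component: 179 / 16 = 11.1875

11.1875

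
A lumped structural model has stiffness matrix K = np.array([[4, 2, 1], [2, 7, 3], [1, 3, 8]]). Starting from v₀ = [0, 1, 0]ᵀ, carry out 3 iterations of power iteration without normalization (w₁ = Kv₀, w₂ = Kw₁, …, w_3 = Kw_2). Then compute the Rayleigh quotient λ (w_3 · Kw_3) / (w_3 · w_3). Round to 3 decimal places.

λ ≈ 11.107

w1 = Kv₀ = (4·0 + 2·1 + 1·0; 2·0 + 7·1 + 3·0; 1·0 + 3·1 + 8·0) = (2, 7, 3)
w2 = Kw1 = (4·2 + 2·7 + 1·3; 2·2 + 7·7 + 3·3; 1·2 + 3·7 + 8·3) = (25, 62, 47)
w3 = Kw2 = (271, 625, 587)
Kw3 = (2921, 6678, 6842)
w3·Kw3 = 271·2921 + 625·6678 + 587·6842 = 8981595; w3·w3 = 271·271 + 625·625 + 587·587 = 808635
λ ≈ 8981595/808635 = 11.107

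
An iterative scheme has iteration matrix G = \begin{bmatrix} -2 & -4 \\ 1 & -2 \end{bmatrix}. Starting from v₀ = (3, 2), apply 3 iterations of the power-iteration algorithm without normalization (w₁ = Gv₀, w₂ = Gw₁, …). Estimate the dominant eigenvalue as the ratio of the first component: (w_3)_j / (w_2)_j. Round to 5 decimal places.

w1 = Gv₀ = ((-2)·3 + (-4)·2; 1·3 + (-2)·2) = (-14, -1)
w2 = Gw1 = ((-2)·(-14) + (-4)·(-1); 1·(-14) + (-2)·(-1)) = (32, -12)
w3 = Gw2 = (-16, 56)
Ratio at component: -16 / 32 = -0.50000

-0.50000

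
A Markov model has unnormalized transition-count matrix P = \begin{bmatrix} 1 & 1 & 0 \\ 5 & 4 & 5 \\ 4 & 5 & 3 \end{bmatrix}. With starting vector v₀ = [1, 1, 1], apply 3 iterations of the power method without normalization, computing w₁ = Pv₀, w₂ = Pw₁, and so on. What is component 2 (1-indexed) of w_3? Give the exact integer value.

w1 = Pv₀ = (1·1 + 1·1 + 0·1; 5·1 + 4·1 + 5·1; 4·1 + 5·1 + 3·1) = (2, 14, 12)
w2 = Pw1 = (1·2 + 1·14 + 0·12; 5·2 + 4·14 + 5·12; 4·2 + 5·14 + 3·12) = (16, 126, 114)
w3 = Pw2 = (142, 1154, 1036)
The requested component of w3 is 1154.

1154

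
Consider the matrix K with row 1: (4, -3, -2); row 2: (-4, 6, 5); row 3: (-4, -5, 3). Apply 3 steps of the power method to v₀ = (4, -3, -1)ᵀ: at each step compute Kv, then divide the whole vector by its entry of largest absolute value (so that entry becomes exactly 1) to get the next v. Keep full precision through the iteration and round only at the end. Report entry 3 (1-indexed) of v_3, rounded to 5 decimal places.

-0.40418

Kv0 = (27.000000, -39.000000, -4.000000); divide by -39.000000 → v1 = (-0.692308, 1.000000, 0.102564)
Kv1 = (-5.974359, 9.282051, -1.923077); divide by 9.282051 → v2 = (-0.643646, 1.000000, -0.207182)
Kv2 = (-5.160221, 7.538674, -3.046961); divide by 7.538674 → v3 = (-0.684500, 1.000000, -0.404177)
Requested entry of v3: 1103/-2729 = -0.40418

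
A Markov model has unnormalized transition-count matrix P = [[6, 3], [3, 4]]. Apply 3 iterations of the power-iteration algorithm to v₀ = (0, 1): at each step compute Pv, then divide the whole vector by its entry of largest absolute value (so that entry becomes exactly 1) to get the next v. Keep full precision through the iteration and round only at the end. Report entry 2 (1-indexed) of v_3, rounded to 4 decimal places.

0.7451

Pv0 = (3.00000, 4.00000); divide by 4.00000 → v1 = (0.75000, 1.00000)
Pv1 = (7.50000, 6.25000); divide by 7.50000 → v2 = (1.00000, 0.83333)
Pv2 = (8.50000, 6.33333); divide by 8.50000 → v3 = (1.00000, 0.74510)
Requested entry of v3: 190/255 = 0.7451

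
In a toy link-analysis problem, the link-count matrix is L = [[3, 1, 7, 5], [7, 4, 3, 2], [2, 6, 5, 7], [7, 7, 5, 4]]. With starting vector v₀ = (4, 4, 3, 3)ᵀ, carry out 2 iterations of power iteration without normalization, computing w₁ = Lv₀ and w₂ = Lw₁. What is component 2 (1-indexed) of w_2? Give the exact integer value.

970

w1 = Lv₀ = (52, 59, 68, 83)
w2 = Lw1 = (1106, 970, 1379, 1449)
The requested component of w2 is 970.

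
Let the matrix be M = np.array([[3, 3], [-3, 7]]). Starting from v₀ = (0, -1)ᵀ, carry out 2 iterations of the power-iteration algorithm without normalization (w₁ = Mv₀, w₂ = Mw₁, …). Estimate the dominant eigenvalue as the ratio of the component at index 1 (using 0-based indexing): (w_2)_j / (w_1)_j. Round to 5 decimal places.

5.71429

w1 = Mv₀ = (3·0 + 3·(-1); (-3)·0 + 7·(-1)) = (-3, -7)
w2 = Mw1 = (3·(-3) + 3·(-7); (-3)·(-3) + 7·(-7)) = (-30, -40)
Ratio at component: -40 / -7 = 5.71429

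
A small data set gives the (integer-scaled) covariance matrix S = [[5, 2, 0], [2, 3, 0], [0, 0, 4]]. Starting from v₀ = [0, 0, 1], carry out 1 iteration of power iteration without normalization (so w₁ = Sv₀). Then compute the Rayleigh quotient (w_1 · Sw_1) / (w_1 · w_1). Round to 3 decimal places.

4.000

w1 = Sv₀ = (5·0 + 2·0 + 0·1; 2·0 + 3·0 + 0·1; 0·0 + 0·0 + 4·1) = (0, 0, 4)
Sw1 = (0, 0, 16)
w1·Sw1 = 0·0 + 0·0 + 4·16 = 64; w1·w1 = 0·0 + 0·0 + 4·4 = 16
λ ≈ 64/16 = 4.000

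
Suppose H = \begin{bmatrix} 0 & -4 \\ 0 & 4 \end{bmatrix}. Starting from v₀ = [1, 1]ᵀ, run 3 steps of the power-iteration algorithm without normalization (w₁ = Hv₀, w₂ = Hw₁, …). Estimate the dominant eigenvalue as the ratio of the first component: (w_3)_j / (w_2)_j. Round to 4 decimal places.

w1 = Hv₀ = (0·1 + (-4)·1; 0·1 + 4·1) = (-4, 4)
w2 = Hw1 = (0·(-4) + (-4)·4; 0·(-4) + 4·4) = (-16, 16)
w3 = Hw2 = (-64, 64)
Ratio at component: -64 / -16 = 4.0000

4.0000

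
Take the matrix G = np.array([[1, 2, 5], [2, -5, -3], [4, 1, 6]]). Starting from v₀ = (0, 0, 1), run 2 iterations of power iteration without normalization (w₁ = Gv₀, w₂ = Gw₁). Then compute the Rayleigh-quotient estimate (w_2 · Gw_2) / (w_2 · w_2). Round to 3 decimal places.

λ ≈ 8.476

w1 = Gv₀ = (1·0 + 2·0 + 5·1; 2·0 + (-5)·0 + (-3)·1; 4·0 + 1·0 + 6·1) = (5, -3, 6)
w2 = Gw1 = (1·5 + 2·(-3) + 5·6; 2·5 + (-5)·(-3) + (-3)·6; 4·5 + 1·(-3) + 6·6) = (29, 7, 53)
Gw2 = (308, -136, 441)
w2·Gw2 = 29·308 + 7·(-136) + 53·441 = 31353; w2·w2 = 29·29 + 7·7 + 53·53 = 3699
λ ≈ 31353/3699 = 8.476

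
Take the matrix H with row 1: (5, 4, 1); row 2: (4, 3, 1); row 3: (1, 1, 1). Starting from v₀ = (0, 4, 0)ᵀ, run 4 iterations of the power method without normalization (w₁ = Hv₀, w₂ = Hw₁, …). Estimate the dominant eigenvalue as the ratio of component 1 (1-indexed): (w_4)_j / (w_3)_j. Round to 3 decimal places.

λ ≈ 8.390

w1 = Hv₀ = (16, 12, 4)
w2 = Hw1 = (132, 104, 32)
w3 = Hw2 = (1108, 872, 268)
w4 = Hw3 = (9296, 7316, 2248)
Ratio at component: 9296 / 1108 = 8.390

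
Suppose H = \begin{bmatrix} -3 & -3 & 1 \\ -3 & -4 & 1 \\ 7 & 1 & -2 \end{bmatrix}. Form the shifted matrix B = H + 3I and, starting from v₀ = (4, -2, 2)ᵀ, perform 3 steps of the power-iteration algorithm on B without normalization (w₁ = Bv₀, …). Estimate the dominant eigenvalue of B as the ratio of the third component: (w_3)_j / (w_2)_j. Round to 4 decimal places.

μ ≈ 5.9474

B = H + 3I has rows (0, -3, 1); (-3, -1, 1); (7, 1, 1)
w1 = Bv₀ = (0·4 + (-3)·(-2) + 1·2; (-3)·4 + (-1)·(-2) + 1·2; 7·4 + 1·(-2) + 1·2) = (8, -8, 28)
w2 = Bw1 = (0·8 + (-3)·(-8) + 1·28; (-3)·8 + (-1)·(-8) + 1·28; 7·8 + 1·(-8) + 1·28) = (52, 12, 76)
w3 = Bw2 = (40, -92, 452)
Ratio: 452/76 = 5.9474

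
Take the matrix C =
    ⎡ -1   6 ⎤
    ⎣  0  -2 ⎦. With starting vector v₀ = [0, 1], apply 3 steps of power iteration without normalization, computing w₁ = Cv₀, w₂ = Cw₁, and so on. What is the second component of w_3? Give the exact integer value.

-8

w1 = Cv₀ = ((-1)·0 + 6·1; 0·0 + (-2)·1) = (6, -2)
w2 = Cw1 = ((-1)·6 + 6·(-2); 0·6 + (-2)·(-2)) = (-18, 4)
w3 = Cw2 = (42, -8)
The requested component of w3 is -8.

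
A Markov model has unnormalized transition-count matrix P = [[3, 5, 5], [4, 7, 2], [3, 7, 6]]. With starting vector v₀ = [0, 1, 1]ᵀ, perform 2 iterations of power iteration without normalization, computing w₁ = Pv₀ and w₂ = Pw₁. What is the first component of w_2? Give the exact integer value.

140

w1 = Pv₀ = (10, 9, 13)
w2 = Pw1 = (140, 129, 171)
The requested component of w2 is 140.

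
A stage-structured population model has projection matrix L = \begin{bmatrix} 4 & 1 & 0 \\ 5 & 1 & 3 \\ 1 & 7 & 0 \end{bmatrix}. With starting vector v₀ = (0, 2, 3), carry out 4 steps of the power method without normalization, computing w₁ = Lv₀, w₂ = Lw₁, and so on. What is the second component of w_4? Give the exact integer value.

2470

w1 = Lv₀ = (2, 11, 14)
w2 = Lw1 = (19, 63, 79)
w3 = Lw2 = (139, 395, 460)
w4 = Lw3 = (951, 2470, 2904)
The requested component of w4 is 2470.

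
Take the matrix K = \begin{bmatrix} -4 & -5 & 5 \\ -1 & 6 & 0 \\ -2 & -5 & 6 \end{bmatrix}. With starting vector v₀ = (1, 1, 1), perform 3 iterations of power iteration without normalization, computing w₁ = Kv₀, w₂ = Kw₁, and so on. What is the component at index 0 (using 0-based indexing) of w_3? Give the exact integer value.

w1 = Kv₀ = (-4, 5, -1)
w2 = Kw1 = (-14, 34, -23)
w3 = Kw2 = (-229, 218, -280)
The requested component of w3 is -229.

-229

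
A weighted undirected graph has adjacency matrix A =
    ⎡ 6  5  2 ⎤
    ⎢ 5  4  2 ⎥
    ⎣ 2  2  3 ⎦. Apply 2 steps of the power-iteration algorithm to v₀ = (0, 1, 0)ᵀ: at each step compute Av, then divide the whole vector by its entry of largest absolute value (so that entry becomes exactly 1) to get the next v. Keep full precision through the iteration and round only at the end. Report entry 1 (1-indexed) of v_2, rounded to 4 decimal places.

Av0 = (5.00000, 4.00000, 2.00000); divide by 5.00000 → v1 = (1.00000, 0.80000, 0.40000)
Av1 = (10.80000, 9.00000, 4.80000); divide by 10.80000 → v2 = (1.00000, 0.83333, 0.44444)
Requested entry of v2: 54/54 = 1.0000

1.0000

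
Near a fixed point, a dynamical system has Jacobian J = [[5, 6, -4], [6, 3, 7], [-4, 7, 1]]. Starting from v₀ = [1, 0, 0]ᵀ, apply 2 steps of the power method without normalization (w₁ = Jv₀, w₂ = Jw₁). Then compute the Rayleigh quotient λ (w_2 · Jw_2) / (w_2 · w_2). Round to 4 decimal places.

w1 = Jv₀ = (5·1 + 6·0 + (-4)·0; 6·1 + 3·0 + 7·0; (-4)·1 + 7·0 + 1·0) = (5, 6, -4)
w2 = Jw1 = (5·5 + 6·6 + (-4)·(-4); 6·5 + 3·6 + 7·(-4); (-4)·5 + 7·6 + 1·(-4)) = (77, 20, 18)
Jw2 = (433, 648, -150)
w2·Jw2 = 77·433 + 20·648 + 18·(-150) = 43601; w2·w2 = 77·77 + 20·20 + 18·18 = 6653
λ ≈ 43601/6653 = 6.5536

λ ≈ 6.5536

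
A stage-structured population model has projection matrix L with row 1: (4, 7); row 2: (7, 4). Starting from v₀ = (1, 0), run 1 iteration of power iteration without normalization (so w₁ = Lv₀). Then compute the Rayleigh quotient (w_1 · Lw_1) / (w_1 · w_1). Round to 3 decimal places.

w1 = Lv₀ = (4·1 + 7·0; 7·1 + 4·0) = (4, 7)
Lw1 = (65, 56)
w1·Lw1 = 4·65 + 7·56 = 652; w1·w1 = 4·4 + 7·7 = 65
λ ≈ 652/65 = 10.031

λ ≈ 10.031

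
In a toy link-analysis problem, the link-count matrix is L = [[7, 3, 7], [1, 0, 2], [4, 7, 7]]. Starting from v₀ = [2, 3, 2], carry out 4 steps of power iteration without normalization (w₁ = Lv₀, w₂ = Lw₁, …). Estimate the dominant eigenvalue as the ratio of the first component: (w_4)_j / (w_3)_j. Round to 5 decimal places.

w1 = Lv₀ = (7·2 + 3·3 + 7·2; 1·2 + 0·3 + 2·2; 4·2 + 7·3 + 7·2) = (37, 6, 43)
w2 = Lw1 = (7·37 + 3·6 + 7·43; 1·37 + 0·6 + 2·43; 4·37 + 7·6 + 7·43) = (578, 123, 491)
w3 = Lw2 = (7852, 1560, 6610)
w4 = Lw3 = (105914, 21072, 88598)
Ratio at component: 105914 / 7852 = 13.48879

λ ≈ 13.48879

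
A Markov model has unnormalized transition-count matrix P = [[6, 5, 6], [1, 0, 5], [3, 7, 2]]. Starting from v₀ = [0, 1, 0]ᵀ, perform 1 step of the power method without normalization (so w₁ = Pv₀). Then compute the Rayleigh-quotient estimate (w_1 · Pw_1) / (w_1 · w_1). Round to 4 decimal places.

λ ≈ 7.6081

w1 = Pv₀ = (6·0 + 5·1 + 6·0; 1·0 + 0·1 + 5·0; 3·0 + 7·1 + 2·0) = (5, 0, 7)
Pw1 = (72, 40, 29)
w1·Pw1 = 5·72 + 0·40 + 7·29 = 563; w1·w1 = 5·5 + 0·0 + 7·7 = 74
λ ≈ 563/74 = 7.6081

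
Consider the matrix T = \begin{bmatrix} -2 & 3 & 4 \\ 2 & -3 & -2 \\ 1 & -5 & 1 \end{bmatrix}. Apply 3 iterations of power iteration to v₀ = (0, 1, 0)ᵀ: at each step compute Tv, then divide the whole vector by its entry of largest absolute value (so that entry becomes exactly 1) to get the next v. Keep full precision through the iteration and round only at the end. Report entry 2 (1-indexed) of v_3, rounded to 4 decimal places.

-0.8680

Tv0 = (3.00000, -3.00000, -5.00000); divide by -5.00000 → v1 = (-0.60000, 0.60000, 1.00000)
Tv1 = (7.00000, -5.00000, -2.60000); divide by 7.00000 → v2 = (1.00000, -0.71429, -0.37143)
Tv2 = (-5.62857, 4.88571, 4.20000); divide by -5.62857 → v3 = (1.00000, -0.86802, -0.74619)
Requested entry of v3: -171/197 = -0.8680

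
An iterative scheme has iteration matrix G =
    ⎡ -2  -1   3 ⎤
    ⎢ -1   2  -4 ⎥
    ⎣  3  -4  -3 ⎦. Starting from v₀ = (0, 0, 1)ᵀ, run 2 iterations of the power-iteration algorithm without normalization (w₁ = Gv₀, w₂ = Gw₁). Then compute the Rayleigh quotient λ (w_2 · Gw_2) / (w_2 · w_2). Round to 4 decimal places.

-4.8529

w1 = Gv₀ = ((-2)·0 + (-1)·0 + 3·1; (-1)·0 + 2·0 + (-4)·1; 3·0 + (-4)·0 + (-3)·1) = (3, -4, -3)
w2 = Gw1 = ((-2)·3 + (-1)·(-4) + 3·(-3); (-1)·3 + 2·(-4) + (-4)·(-3); 3·3 + (-4)·(-4) + (-3)·(-3)) = (-11, 1, 34)
Gw2 = (123, -123, -139)
w2·Gw2 = (-11)·123 + 1·(-123) + 34·(-139) = -6202; w2·w2 = (-11)·(-11) + 1·1 + 34·34 = 1278
λ ≈ -6202/1278 = -4.8529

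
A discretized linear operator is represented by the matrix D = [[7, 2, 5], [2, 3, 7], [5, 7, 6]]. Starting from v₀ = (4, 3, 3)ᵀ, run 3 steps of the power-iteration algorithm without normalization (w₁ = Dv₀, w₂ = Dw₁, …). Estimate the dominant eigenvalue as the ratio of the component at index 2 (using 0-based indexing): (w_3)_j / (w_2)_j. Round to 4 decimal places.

w1 = Dv₀ = (7·4 + 2·3 + 5·3; 2·4 + 3·3 + 7·3; 5·4 + 7·3 + 6·3) = (49, 38, 59)
w2 = Dw1 = (7·49 + 2·38 + 5·59; 2·49 + 3·38 + 7·59; 5·49 + 7·38 + 6·59) = (714, 625, 865)
w3 = Dw2 = (10573, 9358, 13135)
Ratio at component: 13135 / 865 = 15.1850

15.1850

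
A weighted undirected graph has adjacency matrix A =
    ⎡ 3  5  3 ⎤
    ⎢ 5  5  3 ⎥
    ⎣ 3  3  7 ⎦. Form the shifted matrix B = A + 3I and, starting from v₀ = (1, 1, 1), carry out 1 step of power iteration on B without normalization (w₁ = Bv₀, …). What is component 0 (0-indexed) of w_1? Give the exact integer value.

B = A + 3I has rows (6, 5, 3); (5, 8, 3); (3, 3, 10)
w1 = Bv₀ = (14, 16, 16)
Requested component of w1: 14

14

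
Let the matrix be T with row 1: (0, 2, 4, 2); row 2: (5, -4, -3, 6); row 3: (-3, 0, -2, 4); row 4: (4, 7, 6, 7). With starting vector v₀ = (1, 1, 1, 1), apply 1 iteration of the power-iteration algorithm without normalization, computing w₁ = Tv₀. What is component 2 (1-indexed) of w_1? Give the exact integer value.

4

w1 = Tv₀ = (8, 4, -1, 24)
The requested component of w1 is 4.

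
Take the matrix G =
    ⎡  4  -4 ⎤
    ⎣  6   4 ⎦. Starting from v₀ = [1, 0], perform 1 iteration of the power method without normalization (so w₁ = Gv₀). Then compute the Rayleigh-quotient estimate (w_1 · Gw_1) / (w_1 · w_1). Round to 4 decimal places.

4.9231

w1 = Gv₀ = (4, 6)
Gw1 = (-8, 48)
w1·Gw1 = 4·(-8) + 6·48 = 256; w1·w1 = 4·4 + 6·6 = 52
λ ≈ 256/52 = 4.9231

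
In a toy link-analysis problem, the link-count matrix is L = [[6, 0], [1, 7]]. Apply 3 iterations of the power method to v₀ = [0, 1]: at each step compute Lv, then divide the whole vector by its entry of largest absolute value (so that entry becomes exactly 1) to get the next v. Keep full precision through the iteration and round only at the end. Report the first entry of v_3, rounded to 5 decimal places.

Lv0 = (0.000000, 7.000000); divide by 7.000000 → v1 = (0.000000, 1.000000)
Lv1 = (0.000000, 7.000000); divide by 7.000000 → v2 = (0.000000, 1.000000)
Lv2 = (0.000000, 7.000000); divide by 7.000000 → v3 = (0.000000, 1.000000)
Requested entry of v3: 0/343 = 0.00000

0.00000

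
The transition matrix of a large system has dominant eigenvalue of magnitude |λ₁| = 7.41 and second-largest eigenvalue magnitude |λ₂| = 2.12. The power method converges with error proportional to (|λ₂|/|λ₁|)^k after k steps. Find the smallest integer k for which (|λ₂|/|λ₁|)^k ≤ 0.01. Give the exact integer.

4

|λ₂/λ₁| = 2.12/7.41 = 0.28610
Need k ≥ ln(0.01) / ln(0.28610) = -4.6052 / -1.2514 ≈ 3.680
Smallest integer k satisfying the bound: 4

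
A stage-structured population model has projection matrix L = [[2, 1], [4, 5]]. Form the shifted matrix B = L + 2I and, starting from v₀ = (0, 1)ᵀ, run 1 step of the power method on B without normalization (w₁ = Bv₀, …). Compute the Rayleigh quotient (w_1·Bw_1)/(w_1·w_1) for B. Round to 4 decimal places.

μ ≈ 7.6400

B = L + 2I has rows (4, 1); (4, 7)
w1 = Bv₀ = (4·0 + 1·1; 4·0 + 7·1) = (1, 7)
Bw1 = (11, 53)
w1·Bw1 = 382; w1·w1 = 50; μ ≈ 382/50 = 7.6400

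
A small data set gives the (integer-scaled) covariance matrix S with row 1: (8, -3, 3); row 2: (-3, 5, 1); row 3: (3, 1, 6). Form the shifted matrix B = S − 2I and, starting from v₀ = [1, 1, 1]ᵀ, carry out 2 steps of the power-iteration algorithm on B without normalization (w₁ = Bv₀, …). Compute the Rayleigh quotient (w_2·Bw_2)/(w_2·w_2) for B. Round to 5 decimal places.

B = S − 2I has rows (6, -3, 3); (-3, 3, 1); (3, 1, 4)
w1 = Bv₀ = (6·1 + (-3)·1 + 3·1; (-3)·1 + 3·1 + 1·1; 3·1 + 1·1 + 4·1) = (6, 1, 8)
w2 = Bw1 = (6·6 + (-3)·1 + 3·8; (-3)·6 + 3·1 + 1·8; 3·6 + 1·1 + 4·8) = (57, -7, 51)
Bw2 = (516, -141, 368)
w2·Bw2 = 49167; w2·w2 = 5899; μ ≈ 49167/5899 = 8.33480

8.33480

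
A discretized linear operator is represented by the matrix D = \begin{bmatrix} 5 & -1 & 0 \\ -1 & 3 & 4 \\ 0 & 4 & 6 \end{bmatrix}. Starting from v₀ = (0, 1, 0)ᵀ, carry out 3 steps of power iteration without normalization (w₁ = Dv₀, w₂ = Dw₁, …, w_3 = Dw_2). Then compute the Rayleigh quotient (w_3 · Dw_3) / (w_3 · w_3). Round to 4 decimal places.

8.8568

w1 = Dv₀ = (-1, 3, 4)
w2 = Dw1 = (-8, 26, 36)
w3 = Dw2 = (-66, 230, 320)
Dw3 = (-560, 2036, 2840)
w3·Dw3 = (-66)·(-560) + 230·2036 + 320·2840 = 1414040; w3·w3 = (-66)·(-66) + 230·230 + 320·320 = 159656
λ ≈ 1414040/159656 = 8.8568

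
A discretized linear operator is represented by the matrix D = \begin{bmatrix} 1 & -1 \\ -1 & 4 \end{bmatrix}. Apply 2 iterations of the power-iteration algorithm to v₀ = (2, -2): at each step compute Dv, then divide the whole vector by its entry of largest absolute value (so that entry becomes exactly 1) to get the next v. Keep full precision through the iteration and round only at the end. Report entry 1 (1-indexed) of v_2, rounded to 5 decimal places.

Dv0 = (4.000000, -10.000000); divide by -10.000000 → v1 = (-0.400000, 1.000000)
Dv1 = (-1.400000, 4.400000); divide by 4.400000 → v2 = (-0.318182, 1.000000)
Requested entry of v2: 14/-44 = -0.31818

-0.31818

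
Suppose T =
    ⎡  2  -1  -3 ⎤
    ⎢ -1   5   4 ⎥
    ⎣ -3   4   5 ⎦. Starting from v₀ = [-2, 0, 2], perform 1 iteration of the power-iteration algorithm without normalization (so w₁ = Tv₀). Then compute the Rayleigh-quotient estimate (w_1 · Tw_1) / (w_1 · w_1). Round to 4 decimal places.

λ ≈ 9.6930

w1 = Tv₀ = (2·(-2) + (-1)·0 + (-3)·2; (-1)·(-2) + 5·0 + 4·2; (-3)·(-2) + 4·0 + 5·2) = (-10, 10, 16)
Tw1 = (-78, 124, 150)
w1·Tw1 = (-10)·(-78) + 10·124 + 16·150 = 4420; w1·w1 = (-10)·(-10) + 10·10 + 16·16 = 456
λ ≈ 4420/456 = 9.6930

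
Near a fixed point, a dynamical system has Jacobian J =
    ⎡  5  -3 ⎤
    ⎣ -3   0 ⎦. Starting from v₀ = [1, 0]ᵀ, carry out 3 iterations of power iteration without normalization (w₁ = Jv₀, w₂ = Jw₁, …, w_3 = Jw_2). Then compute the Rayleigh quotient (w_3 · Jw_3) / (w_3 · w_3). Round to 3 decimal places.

λ ≈ 6.405

w1 = Jv₀ = (5·1 + (-3)·0; (-3)·1 + 0·0) = (5, -3)
w2 = Jw1 = (5·5 + (-3)·(-3); (-3)·5 + 0·(-3)) = (34, -15)
w3 = Jw2 = (215, -102)
Jw3 = (1381, -645)
w3·Jw3 = 215·1381 + (-102)·(-645) = 362705; w3·w3 = 215·215 + (-102)·(-102) = 56629
λ ≈ 362705/56629 = 6.405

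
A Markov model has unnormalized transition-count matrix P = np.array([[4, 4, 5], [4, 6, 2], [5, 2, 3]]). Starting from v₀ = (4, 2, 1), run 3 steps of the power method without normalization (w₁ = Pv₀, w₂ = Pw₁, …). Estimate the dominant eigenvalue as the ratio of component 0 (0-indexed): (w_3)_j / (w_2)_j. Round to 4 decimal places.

w1 = Pv₀ = (4·4 + 4·2 + 5·1; 4·4 + 6·2 + 2·1; 5·4 + 2·2 + 3·1) = (29, 30, 27)
w2 = Pw1 = (4·29 + 4·30 + 5·27; 4·29 + 6·30 + 2·27; 5·29 + 2·30 + 3·27) = (371, 350, 286)
w3 = Pw2 = (4314, 4156, 3413)
Ratio at component: 4314 / 371 = 11.6280

11.6280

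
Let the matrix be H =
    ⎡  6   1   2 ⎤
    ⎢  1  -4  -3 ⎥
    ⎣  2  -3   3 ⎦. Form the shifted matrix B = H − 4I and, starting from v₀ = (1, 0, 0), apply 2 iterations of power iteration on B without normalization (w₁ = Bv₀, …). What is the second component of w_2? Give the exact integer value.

B = H − 4I has rows (2, 1, 2); (1, -8, -3); (2, -3, -1)
w1 = Bv₀ = (2·1 + 1·0 + 2·0; 1·1 + (-8)·0 + (-3)·0; 2·1 + (-3)·0 + (-1)·0) = (2, 1, 2)
w2 = Bw1 = (2·2 + 1·1 + 2·2; 1·2 + (-8)·1 + (-3)·2; 2·2 + (-3)·1 + (-1)·2) = (9, -12, -1)
Requested component of w2: -12

-12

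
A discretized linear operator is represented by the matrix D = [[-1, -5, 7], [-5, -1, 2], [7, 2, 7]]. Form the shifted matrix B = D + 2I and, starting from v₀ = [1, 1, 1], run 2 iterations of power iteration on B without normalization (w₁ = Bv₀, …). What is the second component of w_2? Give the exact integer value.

19

B = D + 2I has rows (1, -5, 7); (-5, 1, 2); (7, 2, 9)
w1 = Bv₀ = (1·1 + (-5)·1 + 7·1; (-5)·1 + 1·1 + 2·1; 7·1 + 2·1 + 9·1) = (3, -2, 18)
w2 = Bw1 = (1·3 + (-5)·(-2) + 7·18; (-5)·3 + 1·(-2) + 2·18; 7·3 + 2·(-2) + 9·18) = (139, 19, 179)
Requested component of w2: 19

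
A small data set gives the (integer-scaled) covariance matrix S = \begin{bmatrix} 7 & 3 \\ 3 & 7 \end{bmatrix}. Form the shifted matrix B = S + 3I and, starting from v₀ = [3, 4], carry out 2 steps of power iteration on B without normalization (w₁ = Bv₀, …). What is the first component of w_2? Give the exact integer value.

567

B = S + 3I has rows (10, 3); (3, 10)
w1 = Bv₀ = (10·3 + 3·4; 3·3 + 10·4) = (42, 49)
w2 = Bw1 = (10·42 + 3·49; 3·42 + 10·49) = (567, 616)
Requested component of w2: 567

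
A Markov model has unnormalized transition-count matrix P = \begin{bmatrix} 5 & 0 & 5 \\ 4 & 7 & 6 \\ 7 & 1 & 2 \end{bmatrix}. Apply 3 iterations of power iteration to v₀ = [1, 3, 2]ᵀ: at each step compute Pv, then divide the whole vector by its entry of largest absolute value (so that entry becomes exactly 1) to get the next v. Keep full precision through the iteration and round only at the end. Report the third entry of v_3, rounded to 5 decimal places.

Pv0 = (15.000000, 37.000000, 14.000000); divide by 37.000000 → v1 = (0.405405, 1.000000, 0.378378)
Pv1 = (3.918919, 10.891892, 4.594595); divide by 10.891892 → v2 = (0.359801, 1.000000, 0.421836)
Pv2 = (3.908189, 10.970223, 4.362283); divide by 10.970223 → v3 = (0.356254, 1.000000, 0.397648)
Requested entry of v3: 1758/4421 = 0.39765

0.39765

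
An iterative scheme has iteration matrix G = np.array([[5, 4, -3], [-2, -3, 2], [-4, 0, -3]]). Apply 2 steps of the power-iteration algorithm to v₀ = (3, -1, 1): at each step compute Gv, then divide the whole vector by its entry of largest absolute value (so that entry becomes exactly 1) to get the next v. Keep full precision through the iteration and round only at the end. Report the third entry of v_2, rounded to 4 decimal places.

Gv0 = (8.00000, -1.00000, -15.00000); divide by -15.00000 → v1 = (-0.53333, 0.06667, 1.00000)
Gv1 = (-5.40000, 2.86667, -0.86667); divide by -5.40000 → v2 = (1.00000, -0.53086, 0.16049)
Requested entry of v2: 13/81 = 0.1605

0.1605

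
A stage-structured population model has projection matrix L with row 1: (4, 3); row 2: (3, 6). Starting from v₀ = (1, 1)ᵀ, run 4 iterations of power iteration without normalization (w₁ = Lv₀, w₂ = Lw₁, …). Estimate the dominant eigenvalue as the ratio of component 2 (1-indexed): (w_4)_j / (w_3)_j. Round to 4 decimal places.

λ ≈ 8.1707

w1 = Lv₀ = (7, 9)
w2 = Lw1 = (55, 75)
w3 = Lw2 = (445, 615)
w4 = Lw3 = (3625, 5025)
Ratio at component: 5025 / 615 = 8.1707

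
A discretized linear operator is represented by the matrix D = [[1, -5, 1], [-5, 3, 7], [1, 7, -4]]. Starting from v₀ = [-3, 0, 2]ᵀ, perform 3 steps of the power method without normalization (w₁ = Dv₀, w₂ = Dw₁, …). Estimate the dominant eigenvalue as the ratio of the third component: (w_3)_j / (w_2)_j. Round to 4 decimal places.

w1 = Dv₀ = (1·(-3) + (-5)·0 + 1·2; (-5)·(-3) + 3·0 + 7·2; 1·(-3) + 7·0 + (-4)·2) = (-1, 29, -11)
w2 = Dw1 = (1·(-1) + (-5)·29 + 1·(-11); (-5)·(-1) + 3·29 + 7·(-11); 1·(-1) + 7·29 + (-4)·(-11)) = (-157, 15, 246)
w3 = Dw2 = (14, 2552, -1036)
Ratio at component: -1036 / 246 = -4.2114

-4.2114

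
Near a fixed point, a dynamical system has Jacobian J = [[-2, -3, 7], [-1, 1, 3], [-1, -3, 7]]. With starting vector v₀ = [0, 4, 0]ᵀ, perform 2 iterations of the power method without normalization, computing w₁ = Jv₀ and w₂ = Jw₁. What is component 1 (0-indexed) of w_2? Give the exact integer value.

-20

w1 = Jv₀ = (-12, 4, -12)
w2 = Jw1 = (-72, -20, -84)
The requested component of w2 is -20.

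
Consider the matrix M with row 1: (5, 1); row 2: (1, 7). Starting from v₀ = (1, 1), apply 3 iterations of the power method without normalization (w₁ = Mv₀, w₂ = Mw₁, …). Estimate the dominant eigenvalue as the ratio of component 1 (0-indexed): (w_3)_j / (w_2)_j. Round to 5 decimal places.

w1 = Mv₀ = (6, 8)
w2 = Mw1 = (38, 62)
w3 = Mw2 = (252, 472)
Ratio at component: 472 / 62 = 7.61290

7.61290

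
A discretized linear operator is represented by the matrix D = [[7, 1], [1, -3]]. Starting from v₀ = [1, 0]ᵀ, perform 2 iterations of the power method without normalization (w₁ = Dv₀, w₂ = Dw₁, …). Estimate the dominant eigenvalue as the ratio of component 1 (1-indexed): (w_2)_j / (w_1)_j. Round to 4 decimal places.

7.1429

w1 = Dv₀ = (7, 1)
w2 = Dw1 = (50, 4)
Ratio at component: 50 / 7 = 7.1429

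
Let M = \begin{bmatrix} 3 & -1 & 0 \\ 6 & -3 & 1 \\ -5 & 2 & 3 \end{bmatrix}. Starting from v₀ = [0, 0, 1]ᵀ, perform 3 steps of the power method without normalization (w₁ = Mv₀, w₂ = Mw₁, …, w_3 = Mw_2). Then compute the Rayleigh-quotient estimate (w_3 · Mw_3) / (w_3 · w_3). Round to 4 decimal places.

3.6191

w1 = Mv₀ = (0, 1, 3)
w2 = Mw1 = (-1, 0, 11)
w3 = Mw2 = (-3, 5, 38)
Mw3 = (-14, 5, 139)
w3·Mw3 = (-3)·(-14) + 5·5 + 38·139 = 5349; w3·w3 = (-3)·(-3) + 5·5 + 38·38 = 1478
λ ≈ 5349/1478 = 3.6191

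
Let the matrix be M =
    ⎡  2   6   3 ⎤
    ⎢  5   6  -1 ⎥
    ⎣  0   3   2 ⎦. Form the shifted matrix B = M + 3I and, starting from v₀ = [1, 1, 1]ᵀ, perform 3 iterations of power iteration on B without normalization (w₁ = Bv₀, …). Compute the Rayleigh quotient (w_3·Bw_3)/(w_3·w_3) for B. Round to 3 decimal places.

13.010

B = M + 3I has rows (5, 6, 3); (5, 9, -1); (0, 3, 5)
w1 = Bv₀ = (14, 13, 8)
w2 = Bw1 = (172, 179, 79)
w3 = Bw2 = (2171, 2392, 932)
Bw3 = (28003, 31451, 11836)
w3·Bw3 = 147056457; w3·w3 = 11303529; μ ≈ 147056457/11303529 = 13.010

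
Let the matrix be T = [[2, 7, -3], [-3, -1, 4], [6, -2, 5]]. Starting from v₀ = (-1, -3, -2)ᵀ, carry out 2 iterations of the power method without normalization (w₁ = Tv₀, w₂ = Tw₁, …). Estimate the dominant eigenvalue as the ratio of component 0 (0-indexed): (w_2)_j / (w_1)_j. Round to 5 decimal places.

λ ≈ 1.05882

w1 = Tv₀ = (2·(-1) + 7·(-3) + (-3)·(-2); (-3)·(-1) + (-1)·(-3) + 4·(-2); 6·(-1) + (-2)·(-3) + 5·(-2)) = (-17, -2, -10)
w2 = Tw1 = (2·(-17) + 7·(-2) + (-3)·(-10); (-3)·(-17) + (-1)·(-2) + 4·(-10); 6·(-17) + (-2)·(-2) + 5·(-10)) = (-18, 13, -148)
Ratio at component: -18 / -17 = 1.05882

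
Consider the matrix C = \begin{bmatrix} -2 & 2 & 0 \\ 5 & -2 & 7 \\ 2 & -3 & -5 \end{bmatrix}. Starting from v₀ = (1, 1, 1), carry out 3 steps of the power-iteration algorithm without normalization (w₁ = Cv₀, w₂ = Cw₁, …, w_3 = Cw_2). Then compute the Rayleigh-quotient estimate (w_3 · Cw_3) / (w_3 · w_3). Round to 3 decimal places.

λ ≈ -4.201

w1 = Cv₀ = ((-2)·1 + 2·1 + 0·1; 5·1 + (-2)·1 + 7·1; 2·1 + (-3)·1 + (-5)·1) = (0, 10, -6)
w2 = Cw1 = ((-2)·0 + 2·10 + 0·(-6); 5·0 + (-2)·10 + 7·(-6); 2·0 + (-3)·10 + (-5)·(-6)) = (20, -62, 0)
w3 = Cw2 = (-164, 224, 226)
Cw3 = (776, 314, -2130)
w3·Cw3 = (-164)·776 + 224·314 + 226·(-2130) = -538308; w3·w3 = (-164)·(-164) + 224·224 + 226·226 = 128148
λ ≈ -538308/128148 = -4.201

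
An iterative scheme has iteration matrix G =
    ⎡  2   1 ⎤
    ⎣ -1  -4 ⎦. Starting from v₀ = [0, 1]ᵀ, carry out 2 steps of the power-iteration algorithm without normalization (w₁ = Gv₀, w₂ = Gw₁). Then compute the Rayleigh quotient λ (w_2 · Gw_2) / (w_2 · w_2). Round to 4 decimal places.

w1 = Gv₀ = (1, -4)
w2 = Gw1 = (-2, 15)
Gw2 = (11, -58)
w2·Gw2 = (-2)·11 + 15·(-58) = -892; w2·w2 = (-2)·(-2) + 15·15 = 229
λ ≈ -892/229 = -3.8952

λ ≈ -3.8952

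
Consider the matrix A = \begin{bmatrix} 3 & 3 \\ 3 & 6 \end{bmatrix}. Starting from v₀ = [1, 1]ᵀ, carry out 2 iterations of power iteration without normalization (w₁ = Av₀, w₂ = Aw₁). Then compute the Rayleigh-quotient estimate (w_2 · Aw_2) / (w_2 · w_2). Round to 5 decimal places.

w1 = Av₀ = (3·1 + 3·1; 3·1 + 6·1) = (6, 9)
w2 = Aw1 = (3·6 + 3·9; 3·6 + 6·9) = (45, 72)
Aw2 = (351, 567)
w2·Aw2 = 45·351 + 72·567 = 56619; w2·w2 = 45·45 + 72·72 = 7209
λ ≈ 56619/7209 = 7.85393

7.85393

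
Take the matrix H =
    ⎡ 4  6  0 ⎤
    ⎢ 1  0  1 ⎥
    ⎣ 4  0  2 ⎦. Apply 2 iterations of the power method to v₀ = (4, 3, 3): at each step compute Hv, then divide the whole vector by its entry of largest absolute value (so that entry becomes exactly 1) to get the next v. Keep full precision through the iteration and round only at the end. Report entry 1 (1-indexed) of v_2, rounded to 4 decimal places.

0.9889

Hv0 = (34.00000, 7.00000, 22.00000); divide by 34.00000 → v1 = (1.00000, 0.20588, 0.64706)
Hv1 = (5.23529, 1.64706, 5.29412); divide by 5.29412 → v2 = (0.98889, 0.31111, 1.00000)
Requested entry of v2: 178/180 = 0.9889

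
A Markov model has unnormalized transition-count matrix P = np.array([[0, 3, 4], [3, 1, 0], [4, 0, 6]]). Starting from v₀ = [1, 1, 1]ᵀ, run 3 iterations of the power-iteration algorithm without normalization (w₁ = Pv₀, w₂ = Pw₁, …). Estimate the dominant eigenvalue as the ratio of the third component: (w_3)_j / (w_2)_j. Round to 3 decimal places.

λ ≈ 8.364

w1 = Pv₀ = (7, 4, 10)
w2 = Pw1 = (52, 25, 88)
w3 = Pw2 = (427, 181, 736)
Ratio at component: 736 / 88 = 8.364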